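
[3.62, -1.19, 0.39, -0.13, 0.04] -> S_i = 3.62*(-0.33)^i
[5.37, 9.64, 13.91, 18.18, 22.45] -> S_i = 5.37 + 4.27*i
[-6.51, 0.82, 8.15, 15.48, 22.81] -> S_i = -6.51 + 7.33*i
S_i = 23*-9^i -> [23, -207, 1863, -16767, 150903]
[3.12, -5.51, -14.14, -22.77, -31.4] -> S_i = 3.12 + -8.63*i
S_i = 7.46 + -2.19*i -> [7.46, 5.27, 3.08, 0.89, -1.3]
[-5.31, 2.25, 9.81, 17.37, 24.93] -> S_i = -5.31 + 7.56*i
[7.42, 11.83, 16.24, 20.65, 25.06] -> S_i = 7.42 + 4.41*i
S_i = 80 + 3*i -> [80, 83, 86, 89, 92]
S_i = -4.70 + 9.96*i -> [-4.7, 5.26, 15.22, 25.18, 35.14]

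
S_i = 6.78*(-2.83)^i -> [6.78, -19.19, 54.3, -153.67, 434.89]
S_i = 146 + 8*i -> [146, 154, 162, 170, 178]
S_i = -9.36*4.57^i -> [-9.36, -42.78, -195.48, -893.36, -4082.64]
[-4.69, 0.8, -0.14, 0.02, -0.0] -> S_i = -4.69*(-0.17)^i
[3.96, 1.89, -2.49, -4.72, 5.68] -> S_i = Random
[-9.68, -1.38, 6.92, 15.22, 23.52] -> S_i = -9.68 + 8.30*i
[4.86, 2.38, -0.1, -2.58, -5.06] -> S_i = 4.86 + -2.48*i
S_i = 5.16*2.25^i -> [5.16, 11.61, 26.12, 58.78, 132.25]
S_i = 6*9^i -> [6, 54, 486, 4374, 39366]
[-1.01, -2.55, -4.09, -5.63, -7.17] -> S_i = -1.01 + -1.54*i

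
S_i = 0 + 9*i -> [0, 9, 18, 27, 36]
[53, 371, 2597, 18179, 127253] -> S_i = 53*7^i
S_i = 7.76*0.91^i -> [7.76, 7.06, 6.43, 5.85, 5.32]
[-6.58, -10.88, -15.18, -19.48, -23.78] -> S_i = -6.58 + -4.30*i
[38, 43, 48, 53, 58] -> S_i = 38 + 5*i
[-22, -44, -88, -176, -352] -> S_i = -22*2^i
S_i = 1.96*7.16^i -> [1.96, 14.03, 100.48, 719.44, 5151.2]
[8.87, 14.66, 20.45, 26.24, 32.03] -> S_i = 8.87 + 5.79*i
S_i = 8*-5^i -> [8, -40, 200, -1000, 5000]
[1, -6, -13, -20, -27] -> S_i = 1 + -7*i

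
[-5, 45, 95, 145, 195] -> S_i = -5 + 50*i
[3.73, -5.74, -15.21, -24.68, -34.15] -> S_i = 3.73 + -9.47*i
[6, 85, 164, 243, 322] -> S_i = 6 + 79*i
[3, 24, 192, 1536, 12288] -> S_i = 3*8^i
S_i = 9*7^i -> [9, 63, 441, 3087, 21609]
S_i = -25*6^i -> [-25, -150, -900, -5400, -32400]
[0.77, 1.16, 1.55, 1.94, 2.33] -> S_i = 0.77 + 0.39*i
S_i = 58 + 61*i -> [58, 119, 180, 241, 302]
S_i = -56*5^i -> [-56, -280, -1400, -7000, -35000]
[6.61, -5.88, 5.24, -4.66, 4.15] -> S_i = 6.61*(-0.89)^i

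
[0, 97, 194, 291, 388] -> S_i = 0 + 97*i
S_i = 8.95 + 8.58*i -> [8.95, 17.53, 26.11, 34.69, 43.27]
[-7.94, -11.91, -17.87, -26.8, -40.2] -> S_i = -7.94*1.50^i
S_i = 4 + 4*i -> [4, 8, 12, 16, 20]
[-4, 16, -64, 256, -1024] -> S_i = -4*-4^i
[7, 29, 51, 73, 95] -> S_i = 7 + 22*i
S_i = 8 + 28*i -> [8, 36, 64, 92, 120]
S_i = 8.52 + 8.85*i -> [8.52, 17.37, 26.22, 35.07, 43.92]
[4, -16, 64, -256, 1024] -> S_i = 4*-4^i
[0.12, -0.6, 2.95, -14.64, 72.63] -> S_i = 0.12*(-4.96)^i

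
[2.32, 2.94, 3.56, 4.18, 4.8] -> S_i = 2.32 + 0.62*i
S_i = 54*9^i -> [54, 486, 4374, 39366, 354294]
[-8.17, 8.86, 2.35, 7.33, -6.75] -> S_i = Random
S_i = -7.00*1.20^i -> [-7.0, -8.4, -10.08, -12.1, -14.52]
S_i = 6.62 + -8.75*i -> [6.62, -2.13, -10.88, -19.63, -28.38]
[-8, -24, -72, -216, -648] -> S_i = -8*3^i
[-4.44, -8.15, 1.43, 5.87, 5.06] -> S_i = Random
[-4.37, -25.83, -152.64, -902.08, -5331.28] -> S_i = -4.37*5.91^i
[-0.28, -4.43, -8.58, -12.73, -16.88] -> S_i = -0.28 + -4.15*i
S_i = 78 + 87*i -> [78, 165, 252, 339, 426]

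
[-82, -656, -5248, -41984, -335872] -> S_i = -82*8^i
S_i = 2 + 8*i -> [2, 10, 18, 26, 34]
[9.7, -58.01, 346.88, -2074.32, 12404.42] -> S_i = 9.70*(-5.98)^i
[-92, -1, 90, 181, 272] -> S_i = -92 + 91*i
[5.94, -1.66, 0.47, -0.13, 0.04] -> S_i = 5.94*(-0.28)^i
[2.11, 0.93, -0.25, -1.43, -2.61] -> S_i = 2.11 + -1.18*i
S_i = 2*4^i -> [2, 8, 32, 128, 512]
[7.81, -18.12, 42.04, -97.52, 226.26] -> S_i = 7.81*(-2.32)^i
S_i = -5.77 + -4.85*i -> [-5.77, -10.62, -15.47, -20.32, -25.17]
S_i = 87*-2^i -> [87, -174, 348, -696, 1392]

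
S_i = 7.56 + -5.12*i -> [7.56, 2.44, -2.68, -7.8, -12.92]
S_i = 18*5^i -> [18, 90, 450, 2250, 11250]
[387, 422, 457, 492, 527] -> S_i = 387 + 35*i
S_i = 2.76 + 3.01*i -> [2.76, 5.77, 8.78, 11.79, 14.8]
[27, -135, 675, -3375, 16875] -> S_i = 27*-5^i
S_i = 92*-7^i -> [92, -644, 4508, -31556, 220892]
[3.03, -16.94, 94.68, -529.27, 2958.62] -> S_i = 3.03*(-5.59)^i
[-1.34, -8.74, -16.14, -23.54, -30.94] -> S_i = -1.34 + -7.40*i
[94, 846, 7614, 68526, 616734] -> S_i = 94*9^i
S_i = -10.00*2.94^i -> [-10.0, -29.4, -86.44, -254.12, -747.12]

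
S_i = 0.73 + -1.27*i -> [0.73, -0.54, -1.81, -3.08, -4.35]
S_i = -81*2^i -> [-81, -162, -324, -648, -1296]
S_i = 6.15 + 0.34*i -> [6.15, 6.49, 6.83, 7.17, 7.51]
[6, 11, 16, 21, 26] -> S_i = 6 + 5*i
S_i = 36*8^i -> [36, 288, 2304, 18432, 147456]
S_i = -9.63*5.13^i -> [-9.63, -49.4, -253.43, -1300.1, -6669.54]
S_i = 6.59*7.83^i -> [6.59, 51.6, 404.03, 3163.52, 24770.37]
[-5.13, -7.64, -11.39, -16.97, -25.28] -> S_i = -5.13*1.49^i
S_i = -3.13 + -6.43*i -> [-3.13, -9.56, -15.99, -22.42, -28.85]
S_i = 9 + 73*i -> [9, 82, 155, 228, 301]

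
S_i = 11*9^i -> [11, 99, 891, 8019, 72171]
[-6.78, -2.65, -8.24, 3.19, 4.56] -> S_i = Random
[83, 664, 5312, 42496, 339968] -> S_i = 83*8^i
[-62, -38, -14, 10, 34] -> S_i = -62 + 24*i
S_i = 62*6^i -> [62, 372, 2232, 13392, 80352]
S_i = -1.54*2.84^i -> [-1.54, -4.37, -12.42, -35.28, -100.18]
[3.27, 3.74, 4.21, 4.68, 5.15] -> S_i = 3.27 + 0.47*i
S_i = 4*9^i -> [4, 36, 324, 2916, 26244]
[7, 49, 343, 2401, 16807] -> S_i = 7*7^i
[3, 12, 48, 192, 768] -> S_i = 3*4^i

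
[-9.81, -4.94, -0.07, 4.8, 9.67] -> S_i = -9.81 + 4.87*i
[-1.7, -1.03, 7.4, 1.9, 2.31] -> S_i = Random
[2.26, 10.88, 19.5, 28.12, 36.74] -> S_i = 2.26 + 8.62*i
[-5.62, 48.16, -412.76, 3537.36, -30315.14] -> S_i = -5.62*(-8.57)^i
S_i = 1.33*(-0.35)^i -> [1.33, -0.47, 0.16, -0.06, 0.02]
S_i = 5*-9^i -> [5, -45, 405, -3645, 32805]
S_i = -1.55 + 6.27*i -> [-1.55, 4.72, 10.99, 17.26, 23.53]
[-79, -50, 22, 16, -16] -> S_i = Random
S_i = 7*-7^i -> [7, -49, 343, -2401, 16807]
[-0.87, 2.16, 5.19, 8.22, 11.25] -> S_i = -0.87 + 3.03*i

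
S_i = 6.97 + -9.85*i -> [6.97, -2.88, -12.73, -22.58, -32.43]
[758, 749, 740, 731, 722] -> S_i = 758 + -9*i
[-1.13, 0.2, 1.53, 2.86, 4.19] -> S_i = -1.13 + 1.33*i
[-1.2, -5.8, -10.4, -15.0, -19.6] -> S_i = -1.20 + -4.60*i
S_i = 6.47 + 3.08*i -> [6.47, 9.55, 12.63, 15.71, 18.79]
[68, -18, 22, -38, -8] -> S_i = Random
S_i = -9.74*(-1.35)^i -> [-9.74, 13.15, -17.75, 23.96, -32.35]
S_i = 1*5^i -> [1, 5, 25, 125, 625]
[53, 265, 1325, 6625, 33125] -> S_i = 53*5^i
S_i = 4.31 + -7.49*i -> [4.31, -3.18, -10.67, -18.16, -25.65]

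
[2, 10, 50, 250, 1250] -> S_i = 2*5^i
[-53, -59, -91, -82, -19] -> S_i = Random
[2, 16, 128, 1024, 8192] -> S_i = 2*8^i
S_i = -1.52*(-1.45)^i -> [-1.52, 2.2, -3.2, 4.63, -6.72]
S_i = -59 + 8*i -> [-59, -51, -43, -35, -27]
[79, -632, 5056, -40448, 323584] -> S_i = 79*-8^i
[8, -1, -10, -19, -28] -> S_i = 8 + -9*i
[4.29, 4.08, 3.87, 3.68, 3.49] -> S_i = 4.29*0.95^i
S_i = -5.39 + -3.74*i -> [-5.39, -9.13, -12.87, -16.61, -20.35]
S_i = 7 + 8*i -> [7, 15, 23, 31, 39]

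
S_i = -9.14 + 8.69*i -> [-9.14, -0.45, 8.24, 16.93, 25.62]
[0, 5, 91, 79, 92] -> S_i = Random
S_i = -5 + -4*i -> [-5, -9, -13, -17, -21]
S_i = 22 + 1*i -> [22, 23, 24, 25, 26]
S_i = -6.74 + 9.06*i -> [-6.74, 2.32, 11.38, 20.44, 29.5]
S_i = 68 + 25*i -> [68, 93, 118, 143, 168]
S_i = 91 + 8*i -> [91, 99, 107, 115, 123]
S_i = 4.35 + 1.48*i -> [4.35, 5.83, 7.31, 8.79, 10.27]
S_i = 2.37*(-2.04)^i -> [2.37, -4.83, 9.86, -20.12, 41.05]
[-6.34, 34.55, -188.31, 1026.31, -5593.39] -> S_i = -6.34*(-5.45)^i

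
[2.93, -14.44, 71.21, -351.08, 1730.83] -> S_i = 2.93*(-4.93)^i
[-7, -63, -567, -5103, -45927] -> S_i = -7*9^i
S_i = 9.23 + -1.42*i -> [9.23, 7.81, 6.39, 4.97, 3.55]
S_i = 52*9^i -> [52, 468, 4212, 37908, 341172]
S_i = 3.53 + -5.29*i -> [3.53, -1.76, -7.05, -12.34, -17.63]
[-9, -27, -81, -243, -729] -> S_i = -9*3^i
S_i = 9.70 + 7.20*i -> [9.7, 16.9, 24.1, 31.3, 38.5]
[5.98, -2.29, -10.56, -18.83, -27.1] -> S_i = 5.98 + -8.27*i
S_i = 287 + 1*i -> [287, 288, 289, 290, 291]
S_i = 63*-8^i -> [63, -504, 4032, -32256, 258048]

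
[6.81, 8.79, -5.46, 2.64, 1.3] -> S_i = Random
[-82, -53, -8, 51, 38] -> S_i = Random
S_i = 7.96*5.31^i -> [7.96, 42.27, 224.44, 1191.78, 6328.36]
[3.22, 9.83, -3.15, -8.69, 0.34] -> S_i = Random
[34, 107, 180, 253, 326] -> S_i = 34 + 73*i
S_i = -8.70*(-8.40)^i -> [-8.7, 73.08, -613.87, 5156.52, -43314.81]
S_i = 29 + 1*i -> [29, 30, 31, 32, 33]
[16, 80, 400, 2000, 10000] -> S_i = 16*5^i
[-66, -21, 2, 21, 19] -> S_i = Random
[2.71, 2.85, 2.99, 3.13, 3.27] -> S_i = 2.71 + 0.14*i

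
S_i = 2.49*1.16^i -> [2.49, 2.89, 3.35, 3.89, 4.51]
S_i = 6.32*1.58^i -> [6.32, 9.99, 15.78, 24.93, 39.39]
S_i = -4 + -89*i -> [-4, -93, -182, -271, -360]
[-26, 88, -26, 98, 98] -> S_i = Random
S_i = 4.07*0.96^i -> [4.07, 3.91, 3.75, 3.6, 3.46]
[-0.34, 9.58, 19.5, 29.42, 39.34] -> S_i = -0.34 + 9.92*i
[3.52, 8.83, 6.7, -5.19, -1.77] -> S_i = Random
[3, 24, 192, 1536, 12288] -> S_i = 3*8^i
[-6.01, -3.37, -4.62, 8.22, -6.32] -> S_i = Random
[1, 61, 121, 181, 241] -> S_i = 1 + 60*i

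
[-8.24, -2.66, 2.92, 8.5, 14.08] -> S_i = -8.24 + 5.58*i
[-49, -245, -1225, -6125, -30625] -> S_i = -49*5^i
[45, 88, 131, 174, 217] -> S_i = 45 + 43*i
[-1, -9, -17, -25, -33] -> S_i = -1 + -8*i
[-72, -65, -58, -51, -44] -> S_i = -72 + 7*i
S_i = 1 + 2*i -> [1, 3, 5, 7, 9]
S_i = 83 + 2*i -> [83, 85, 87, 89, 91]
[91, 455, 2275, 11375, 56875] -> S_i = 91*5^i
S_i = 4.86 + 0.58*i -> [4.86, 5.44, 6.02, 6.6, 7.18]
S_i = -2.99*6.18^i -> [-2.99, -18.48, -114.2, -705.73, -4361.39]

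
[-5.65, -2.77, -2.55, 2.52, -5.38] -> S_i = Random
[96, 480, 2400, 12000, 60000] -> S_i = 96*5^i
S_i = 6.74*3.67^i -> [6.74, 24.74, 90.78, 333.16, 1222.71]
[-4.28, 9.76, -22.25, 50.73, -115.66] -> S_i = -4.28*(-2.28)^i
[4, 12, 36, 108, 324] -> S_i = 4*3^i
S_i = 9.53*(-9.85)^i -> [9.53, -93.87, 924.62, -9107.55, 89709.37]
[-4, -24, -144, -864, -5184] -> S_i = -4*6^i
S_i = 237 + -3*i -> [237, 234, 231, 228, 225]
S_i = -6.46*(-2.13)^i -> [-6.46, 13.76, -29.31, 62.43, -132.97]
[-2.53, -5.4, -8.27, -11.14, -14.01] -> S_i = -2.53 + -2.87*i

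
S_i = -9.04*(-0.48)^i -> [-9.04, 4.34, -2.08, 1.0, -0.48]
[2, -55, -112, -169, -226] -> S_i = 2 + -57*i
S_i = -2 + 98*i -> [-2, 96, 194, 292, 390]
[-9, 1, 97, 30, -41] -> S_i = Random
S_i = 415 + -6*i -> [415, 409, 403, 397, 391]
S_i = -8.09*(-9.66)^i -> [-8.09, 78.15, -754.92, 7292.56, -70446.11]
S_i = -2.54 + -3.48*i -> [-2.54, -6.02, -9.5, -12.98, -16.46]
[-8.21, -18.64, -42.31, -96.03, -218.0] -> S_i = -8.21*2.27^i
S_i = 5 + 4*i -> [5, 9, 13, 17, 21]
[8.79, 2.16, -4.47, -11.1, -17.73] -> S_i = 8.79 + -6.63*i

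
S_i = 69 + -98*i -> [69, -29, -127, -225, -323]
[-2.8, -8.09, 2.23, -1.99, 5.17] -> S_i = Random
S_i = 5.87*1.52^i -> [5.87, 8.92, 13.56, 20.61, 31.33]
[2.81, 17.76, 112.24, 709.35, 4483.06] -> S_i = 2.81*6.32^i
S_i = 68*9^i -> [68, 612, 5508, 49572, 446148]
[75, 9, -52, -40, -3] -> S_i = Random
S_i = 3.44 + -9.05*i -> [3.44, -5.61, -14.66, -23.71, -32.76]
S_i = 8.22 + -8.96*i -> [8.22, -0.74, -9.7, -18.66, -27.62]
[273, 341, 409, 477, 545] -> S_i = 273 + 68*i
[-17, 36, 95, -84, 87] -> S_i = Random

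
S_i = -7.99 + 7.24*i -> [-7.99, -0.75, 6.49, 13.73, 20.97]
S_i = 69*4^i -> [69, 276, 1104, 4416, 17664]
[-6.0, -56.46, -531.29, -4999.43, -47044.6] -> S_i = -6.00*9.41^i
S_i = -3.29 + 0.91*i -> [-3.29, -2.38, -1.47, -0.56, 0.35]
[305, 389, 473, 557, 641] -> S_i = 305 + 84*i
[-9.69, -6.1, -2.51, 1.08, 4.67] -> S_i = -9.69 + 3.59*i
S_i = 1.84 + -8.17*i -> [1.84, -6.33, -14.5, -22.67, -30.84]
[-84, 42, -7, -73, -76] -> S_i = Random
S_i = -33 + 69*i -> [-33, 36, 105, 174, 243]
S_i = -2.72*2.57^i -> [-2.72, -6.99, -17.97, -46.17, -118.66]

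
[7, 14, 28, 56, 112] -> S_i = 7*2^i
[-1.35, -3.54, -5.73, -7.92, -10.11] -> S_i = -1.35 + -2.19*i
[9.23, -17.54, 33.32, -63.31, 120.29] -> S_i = 9.23*(-1.90)^i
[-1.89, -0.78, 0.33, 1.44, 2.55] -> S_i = -1.89 + 1.11*i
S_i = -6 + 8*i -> [-6, 2, 10, 18, 26]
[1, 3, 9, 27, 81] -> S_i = 1*3^i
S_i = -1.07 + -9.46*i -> [-1.07, -10.53, -19.99, -29.45, -38.91]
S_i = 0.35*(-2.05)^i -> [0.35, -0.72, 1.47, -3.02, 6.18]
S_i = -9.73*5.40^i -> [-9.73, -52.54, -283.73, -1532.12, -8273.47]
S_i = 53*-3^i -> [53, -159, 477, -1431, 4293]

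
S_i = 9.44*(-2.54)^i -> [9.44, -23.98, 60.9, -154.69, 392.92]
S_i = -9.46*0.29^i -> [-9.46, -2.74, -0.8, -0.23, -0.07]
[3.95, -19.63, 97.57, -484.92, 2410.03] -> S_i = 3.95*(-4.97)^i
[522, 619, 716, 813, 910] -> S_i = 522 + 97*i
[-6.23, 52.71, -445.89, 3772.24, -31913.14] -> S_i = -6.23*(-8.46)^i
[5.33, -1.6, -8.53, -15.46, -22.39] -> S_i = 5.33 + -6.93*i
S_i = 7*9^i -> [7, 63, 567, 5103, 45927]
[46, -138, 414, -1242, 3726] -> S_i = 46*-3^i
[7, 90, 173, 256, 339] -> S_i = 7 + 83*i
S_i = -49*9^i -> [-49, -441, -3969, -35721, -321489]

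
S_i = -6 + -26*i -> [-6, -32, -58, -84, -110]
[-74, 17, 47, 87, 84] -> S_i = Random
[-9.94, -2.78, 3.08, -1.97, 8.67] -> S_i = Random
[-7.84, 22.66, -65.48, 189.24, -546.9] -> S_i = -7.84*(-2.89)^i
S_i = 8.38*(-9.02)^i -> [8.38, -75.59, 681.8, -6149.84, 55471.53]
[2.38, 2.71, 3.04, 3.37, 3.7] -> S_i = 2.38 + 0.33*i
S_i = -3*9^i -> [-3, -27, -243, -2187, -19683]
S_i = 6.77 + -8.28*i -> [6.77, -1.51, -9.79, -18.07, -26.35]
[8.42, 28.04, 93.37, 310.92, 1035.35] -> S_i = 8.42*3.33^i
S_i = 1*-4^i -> [1, -4, 16, -64, 256]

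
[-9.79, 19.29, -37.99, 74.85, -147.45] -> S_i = -9.79*(-1.97)^i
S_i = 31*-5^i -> [31, -155, 775, -3875, 19375]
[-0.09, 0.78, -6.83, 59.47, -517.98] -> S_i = -0.09*(-8.71)^i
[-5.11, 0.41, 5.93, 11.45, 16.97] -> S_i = -5.11 + 5.52*i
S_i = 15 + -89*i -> [15, -74, -163, -252, -341]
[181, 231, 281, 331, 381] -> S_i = 181 + 50*i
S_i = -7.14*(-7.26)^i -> [-7.14, 51.84, -376.33, 2732.17, -19835.57]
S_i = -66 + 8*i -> [-66, -58, -50, -42, -34]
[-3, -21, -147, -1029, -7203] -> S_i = -3*7^i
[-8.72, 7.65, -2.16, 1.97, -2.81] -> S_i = Random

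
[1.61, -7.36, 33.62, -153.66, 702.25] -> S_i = 1.61*(-4.57)^i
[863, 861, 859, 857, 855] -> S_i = 863 + -2*i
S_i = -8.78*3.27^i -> [-8.78, -28.71, -93.88, -307.0, -1003.89]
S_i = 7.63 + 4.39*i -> [7.63, 12.02, 16.41, 20.8, 25.19]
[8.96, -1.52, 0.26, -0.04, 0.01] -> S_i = 8.96*(-0.17)^i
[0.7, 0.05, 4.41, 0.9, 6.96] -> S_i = Random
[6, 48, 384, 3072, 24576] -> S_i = 6*8^i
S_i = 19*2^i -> [19, 38, 76, 152, 304]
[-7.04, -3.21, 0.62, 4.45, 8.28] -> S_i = -7.04 + 3.83*i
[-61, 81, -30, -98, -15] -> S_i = Random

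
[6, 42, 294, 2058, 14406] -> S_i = 6*7^i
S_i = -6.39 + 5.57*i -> [-6.39, -0.82, 4.75, 10.32, 15.89]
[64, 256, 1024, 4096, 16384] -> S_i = 64*4^i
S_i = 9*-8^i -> [9, -72, 576, -4608, 36864]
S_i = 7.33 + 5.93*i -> [7.33, 13.26, 19.19, 25.12, 31.05]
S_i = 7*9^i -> [7, 63, 567, 5103, 45927]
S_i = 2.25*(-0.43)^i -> [2.25, -0.97, 0.42, -0.18, 0.08]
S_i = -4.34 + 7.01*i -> [-4.34, 2.67, 9.68, 16.69, 23.7]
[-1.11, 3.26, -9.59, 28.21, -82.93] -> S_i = -1.11*(-2.94)^i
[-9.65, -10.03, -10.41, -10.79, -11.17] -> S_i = -9.65 + -0.38*i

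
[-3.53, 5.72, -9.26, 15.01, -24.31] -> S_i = -3.53*(-1.62)^i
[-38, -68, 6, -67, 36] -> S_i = Random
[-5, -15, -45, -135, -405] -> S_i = -5*3^i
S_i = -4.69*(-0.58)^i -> [-4.69, 2.72, -1.58, 0.92, -0.53]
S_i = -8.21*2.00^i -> [-8.21, -16.42, -32.84, -65.68, -131.36]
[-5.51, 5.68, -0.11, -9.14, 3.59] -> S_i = Random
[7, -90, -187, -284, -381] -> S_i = 7 + -97*i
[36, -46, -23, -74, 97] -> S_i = Random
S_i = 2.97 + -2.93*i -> [2.97, 0.04, -2.89, -5.82, -8.75]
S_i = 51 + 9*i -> [51, 60, 69, 78, 87]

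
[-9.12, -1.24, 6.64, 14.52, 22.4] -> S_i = -9.12 + 7.88*i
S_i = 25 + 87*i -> [25, 112, 199, 286, 373]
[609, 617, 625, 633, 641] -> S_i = 609 + 8*i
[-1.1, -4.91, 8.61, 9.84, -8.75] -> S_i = Random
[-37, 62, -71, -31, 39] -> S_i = Random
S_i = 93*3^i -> [93, 279, 837, 2511, 7533]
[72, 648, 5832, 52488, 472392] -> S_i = 72*9^i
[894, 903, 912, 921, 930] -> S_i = 894 + 9*i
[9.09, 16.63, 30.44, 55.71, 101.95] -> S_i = 9.09*1.83^i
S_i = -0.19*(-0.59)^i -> [-0.19, 0.11, -0.07, 0.04, -0.02]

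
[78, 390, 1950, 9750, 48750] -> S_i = 78*5^i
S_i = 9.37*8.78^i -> [9.37, 82.27, 722.32, 6341.95, 55682.36]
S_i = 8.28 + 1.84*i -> [8.28, 10.12, 11.96, 13.8, 15.64]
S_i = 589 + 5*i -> [589, 594, 599, 604, 609]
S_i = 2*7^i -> [2, 14, 98, 686, 4802]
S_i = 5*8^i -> [5, 40, 320, 2560, 20480]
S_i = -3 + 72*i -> [-3, 69, 141, 213, 285]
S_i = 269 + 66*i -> [269, 335, 401, 467, 533]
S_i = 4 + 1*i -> [4, 5, 6, 7, 8]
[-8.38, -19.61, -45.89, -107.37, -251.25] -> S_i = -8.38*2.34^i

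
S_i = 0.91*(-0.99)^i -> [0.91, -0.9, 0.89, -0.88, 0.87]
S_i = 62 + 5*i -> [62, 67, 72, 77, 82]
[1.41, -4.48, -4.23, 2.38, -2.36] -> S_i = Random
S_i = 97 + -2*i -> [97, 95, 93, 91, 89]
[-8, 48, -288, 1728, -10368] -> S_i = -8*-6^i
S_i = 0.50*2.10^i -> [0.5, 1.05, 2.2, 4.63, 9.72]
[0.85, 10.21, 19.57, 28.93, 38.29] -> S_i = 0.85 + 9.36*i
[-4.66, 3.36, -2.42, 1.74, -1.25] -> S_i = -4.66*(-0.72)^i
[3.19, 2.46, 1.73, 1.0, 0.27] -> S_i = 3.19 + -0.73*i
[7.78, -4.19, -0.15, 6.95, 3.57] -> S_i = Random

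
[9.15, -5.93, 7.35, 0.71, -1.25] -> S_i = Random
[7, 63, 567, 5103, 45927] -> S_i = 7*9^i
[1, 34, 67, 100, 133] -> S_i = 1 + 33*i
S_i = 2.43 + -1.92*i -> [2.43, 0.51, -1.41, -3.33, -5.25]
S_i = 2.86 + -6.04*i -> [2.86, -3.18, -9.22, -15.26, -21.3]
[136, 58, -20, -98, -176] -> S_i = 136 + -78*i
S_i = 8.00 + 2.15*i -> [8.0, 10.15, 12.3, 14.45, 16.6]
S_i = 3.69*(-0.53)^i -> [3.69, -1.96, 1.04, -0.55, 0.29]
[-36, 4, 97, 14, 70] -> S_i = Random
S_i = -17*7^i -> [-17, -119, -833, -5831, -40817]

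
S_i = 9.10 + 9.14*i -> [9.1, 18.24, 27.38, 36.52, 45.66]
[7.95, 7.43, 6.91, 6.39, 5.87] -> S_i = 7.95 + -0.52*i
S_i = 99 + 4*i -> [99, 103, 107, 111, 115]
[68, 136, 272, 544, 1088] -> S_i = 68*2^i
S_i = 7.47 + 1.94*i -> [7.47, 9.41, 11.35, 13.29, 15.23]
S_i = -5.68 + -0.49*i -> [-5.68, -6.17, -6.66, -7.15, -7.64]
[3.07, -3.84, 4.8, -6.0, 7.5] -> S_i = 3.07*(-1.25)^i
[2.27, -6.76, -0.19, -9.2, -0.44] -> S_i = Random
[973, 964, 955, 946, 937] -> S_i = 973 + -9*i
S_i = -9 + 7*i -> [-9, -2, 5, 12, 19]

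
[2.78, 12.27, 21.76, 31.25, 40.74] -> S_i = 2.78 + 9.49*i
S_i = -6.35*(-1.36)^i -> [-6.35, 8.64, -11.74, 15.97, -21.72]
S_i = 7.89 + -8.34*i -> [7.89, -0.45, -8.79, -17.13, -25.47]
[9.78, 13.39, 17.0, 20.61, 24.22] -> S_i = 9.78 + 3.61*i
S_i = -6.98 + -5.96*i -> [-6.98, -12.94, -18.9, -24.86, -30.82]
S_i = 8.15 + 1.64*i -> [8.15, 9.79, 11.43, 13.07, 14.71]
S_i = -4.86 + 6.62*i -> [-4.86, 1.76, 8.38, 15.0, 21.62]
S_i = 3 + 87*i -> [3, 90, 177, 264, 351]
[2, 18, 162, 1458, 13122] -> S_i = 2*9^i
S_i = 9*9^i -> [9, 81, 729, 6561, 59049]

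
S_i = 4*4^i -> [4, 16, 64, 256, 1024]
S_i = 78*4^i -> [78, 312, 1248, 4992, 19968]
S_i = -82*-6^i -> [-82, 492, -2952, 17712, -106272]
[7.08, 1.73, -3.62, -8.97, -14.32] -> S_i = 7.08 + -5.35*i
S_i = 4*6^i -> [4, 24, 144, 864, 5184]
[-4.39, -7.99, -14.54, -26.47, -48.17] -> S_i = -4.39*1.82^i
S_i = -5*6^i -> [-5, -30, -180, -1080, -6480]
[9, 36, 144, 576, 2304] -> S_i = 9*4^i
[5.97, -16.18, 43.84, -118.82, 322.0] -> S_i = 5.97*(-2.71)^i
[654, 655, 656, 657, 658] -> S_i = 654 + 1*i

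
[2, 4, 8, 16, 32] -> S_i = 2*2^i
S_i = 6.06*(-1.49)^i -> [6.06, -9.03, 13.45, -20.05, 29.87]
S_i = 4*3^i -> [4, 12, 36, 108, 324]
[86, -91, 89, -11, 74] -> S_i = Random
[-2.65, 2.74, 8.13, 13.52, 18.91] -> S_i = -2.65 + 5.39*i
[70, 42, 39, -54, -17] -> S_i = Random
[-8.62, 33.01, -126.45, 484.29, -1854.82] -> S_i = -8.62*(-3.83)^i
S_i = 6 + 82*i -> [6, 88, 170, 252, 334]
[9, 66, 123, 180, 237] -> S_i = 9 + 57*i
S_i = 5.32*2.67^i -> [5.32, 14.2, 37.93, 101.26, 270.37]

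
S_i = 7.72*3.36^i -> [7.72, 25.94, 87.16, 292.84, 983.95]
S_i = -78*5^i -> [-78, -390, -1950, -9750, -48750]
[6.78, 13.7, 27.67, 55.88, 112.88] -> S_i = 6.78*2.02^i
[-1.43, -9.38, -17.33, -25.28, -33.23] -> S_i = -1.43 + -7.95*i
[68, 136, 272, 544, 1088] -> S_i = 68*2^i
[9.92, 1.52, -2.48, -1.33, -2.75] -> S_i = Random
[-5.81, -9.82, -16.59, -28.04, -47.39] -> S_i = -5.81*1.69^i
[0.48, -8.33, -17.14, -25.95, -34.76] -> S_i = 0.48 + -8.81*i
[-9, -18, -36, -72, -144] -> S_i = -9*2^i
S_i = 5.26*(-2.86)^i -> [5.26, -15.04, 43.02, -123.05, 351.92]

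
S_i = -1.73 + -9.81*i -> [-1.73, -11.54, -21.35, -31.16, -40.97]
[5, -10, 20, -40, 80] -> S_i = 5*-2^i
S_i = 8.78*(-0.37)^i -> [8.78, -3.25, 1.2, -0.44, 0.16]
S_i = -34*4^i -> [-34, -136, -544, -2176, -8704]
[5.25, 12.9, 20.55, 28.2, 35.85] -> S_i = 5.25 + 7.65*i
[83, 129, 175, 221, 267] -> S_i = 83 + 46*i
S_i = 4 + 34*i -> [4, 38, 72, 106, 140]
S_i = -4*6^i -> [-4, -24, -144, -864, -5184]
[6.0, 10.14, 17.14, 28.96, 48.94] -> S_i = 6.00*1.69^i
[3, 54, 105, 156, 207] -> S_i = 3 + 51*i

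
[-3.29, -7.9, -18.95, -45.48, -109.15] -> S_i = -3.29*2.40^i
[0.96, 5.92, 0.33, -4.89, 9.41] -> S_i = Random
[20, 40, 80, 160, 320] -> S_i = 20*2^i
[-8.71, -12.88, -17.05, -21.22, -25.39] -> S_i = -8.71 + -4.17*i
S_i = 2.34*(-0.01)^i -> [2.34, -0.02, 0.0, -0.0, 0.0]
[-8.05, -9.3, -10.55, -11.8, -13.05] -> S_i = -8.05 + -1.25*i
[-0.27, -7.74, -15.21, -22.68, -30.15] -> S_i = -0.27 + -7.47*i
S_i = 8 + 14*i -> [8, 22, 36, 50, 64]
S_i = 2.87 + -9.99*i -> [2.87, -7.12, -17.11, -27.1, -37.09]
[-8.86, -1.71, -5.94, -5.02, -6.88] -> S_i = Random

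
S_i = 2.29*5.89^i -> [2.29, 13.49, 79.44, 467.93, 2756.11]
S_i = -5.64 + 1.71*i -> [-5.64, -3.93, -2.22, -0.51, 1.2]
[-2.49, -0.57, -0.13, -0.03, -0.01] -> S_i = -2.49*0.23^i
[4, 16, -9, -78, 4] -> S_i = Random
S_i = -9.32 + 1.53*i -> [-9.32, -7.79, -6.26, -4.73, -3.2]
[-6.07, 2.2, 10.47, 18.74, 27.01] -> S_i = -6.07 + 8.27*i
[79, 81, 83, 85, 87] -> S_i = 79 + 2*i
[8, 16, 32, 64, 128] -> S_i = 8*2^i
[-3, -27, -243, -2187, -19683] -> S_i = -3*9^i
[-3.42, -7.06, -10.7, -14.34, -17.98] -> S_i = -3.42 + -3.64*i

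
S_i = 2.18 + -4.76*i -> [2.18, -2.58, -7.34, -12.1, -16.86]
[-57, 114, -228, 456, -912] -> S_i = -57*-2^i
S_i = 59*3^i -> [59, 177, 531, 1593, 4779]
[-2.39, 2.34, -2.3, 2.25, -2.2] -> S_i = -2.39*(-0.98)^i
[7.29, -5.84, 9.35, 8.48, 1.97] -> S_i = Random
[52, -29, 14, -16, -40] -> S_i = Random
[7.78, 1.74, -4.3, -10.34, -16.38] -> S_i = 7.78 + -6.04*i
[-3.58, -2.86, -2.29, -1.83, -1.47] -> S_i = -3.58*0.80^i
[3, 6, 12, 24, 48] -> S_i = 3*2^i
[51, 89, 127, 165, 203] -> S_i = 51 + 38*i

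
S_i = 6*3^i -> [6, 18, 54, 162, 486]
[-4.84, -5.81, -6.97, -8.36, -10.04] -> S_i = -4.84*1.20^i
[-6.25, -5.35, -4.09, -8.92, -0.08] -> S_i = Random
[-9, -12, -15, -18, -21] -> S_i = -9 + -3*i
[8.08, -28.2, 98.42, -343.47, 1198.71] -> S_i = 8.08*(-3.49)^i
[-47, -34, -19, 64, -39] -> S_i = Random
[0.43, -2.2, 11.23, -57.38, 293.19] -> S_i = 0.43*(-5.11)^i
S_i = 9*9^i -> [9, 81, 729, 6561, 59049]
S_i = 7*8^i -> [7, 56, 448, 3584, 28672]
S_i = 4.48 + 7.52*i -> [4.48, 12.0, 19.52, 27.04, 34.56]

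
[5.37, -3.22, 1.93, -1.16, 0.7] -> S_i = 5.37*(-0.60)^i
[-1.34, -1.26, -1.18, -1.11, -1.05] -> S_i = -1.34*0.94^i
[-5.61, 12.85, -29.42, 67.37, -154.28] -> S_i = -5.61*(-2.29)^i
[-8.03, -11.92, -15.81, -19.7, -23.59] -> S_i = -8.03 + -3.89*i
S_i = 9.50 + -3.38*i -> [9.5, 6.12, 2.74, -0.64, -4.02]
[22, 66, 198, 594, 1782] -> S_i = 22*3^i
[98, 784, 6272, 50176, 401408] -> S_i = 98*8^i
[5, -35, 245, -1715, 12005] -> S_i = 5*-7^i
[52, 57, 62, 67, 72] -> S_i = 52 + 5*i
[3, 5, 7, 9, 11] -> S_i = 3 + 2*i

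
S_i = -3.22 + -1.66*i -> [-3.22, -4.88, -6.54, -8.2, -9.86]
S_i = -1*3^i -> [-1, -3, -9, -27, -81]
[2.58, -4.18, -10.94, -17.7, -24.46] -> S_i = 2.58 + -6.76*i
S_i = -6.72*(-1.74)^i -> [-6.72, 11.69, -20.35, 35.4, -61.6]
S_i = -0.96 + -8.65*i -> [-0.96, -9.61, -18.26, -26.91, -35.56]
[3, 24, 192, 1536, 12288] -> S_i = 3*8^i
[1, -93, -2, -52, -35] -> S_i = Random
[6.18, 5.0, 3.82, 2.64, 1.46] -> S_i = 6.18 + -1.18*i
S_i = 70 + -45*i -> [70, 25, -20, -65, -110]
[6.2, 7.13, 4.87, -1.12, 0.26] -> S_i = Random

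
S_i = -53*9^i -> [-53, -477, -4293, -38637, -347733]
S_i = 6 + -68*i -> [6, -62, -130, -198, -266]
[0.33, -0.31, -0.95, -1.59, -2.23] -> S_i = 0.33 + -0.64*i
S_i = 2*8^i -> [2, 16, 128, 1024, 8192]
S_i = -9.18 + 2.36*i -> [-9.18, -6.82, -4.46, -2.1, 0.26]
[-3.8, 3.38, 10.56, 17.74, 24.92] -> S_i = -3.80 + 7.18*i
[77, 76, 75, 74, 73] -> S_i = 77 + -1*i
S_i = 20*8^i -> [20, 160, 1280, 10240, 81920]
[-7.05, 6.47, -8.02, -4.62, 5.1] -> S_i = Random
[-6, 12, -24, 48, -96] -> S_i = -6*-2^i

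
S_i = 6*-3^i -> [6, -18, 54, -162, 486]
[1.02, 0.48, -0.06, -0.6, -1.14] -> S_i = 1.02 + -0.54*i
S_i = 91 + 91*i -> [91, 182, 273, 364, 455]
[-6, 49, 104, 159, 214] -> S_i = -6 + 55*i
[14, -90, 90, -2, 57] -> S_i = Random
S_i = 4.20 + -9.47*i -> [4.2, -5.27, -14.74, -24.21, -33.68]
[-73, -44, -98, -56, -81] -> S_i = Random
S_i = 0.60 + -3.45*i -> [0.6, -2.85, -6.3, -9.75, -13.2]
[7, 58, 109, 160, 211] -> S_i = 7 + 51*i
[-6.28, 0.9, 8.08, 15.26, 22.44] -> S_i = -6.28 + 7.18*i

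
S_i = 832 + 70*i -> [832, 902, 972, 1042, 1112]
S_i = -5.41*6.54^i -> [-5.41, -35.38, -231.39, -1513.32, -9897.11]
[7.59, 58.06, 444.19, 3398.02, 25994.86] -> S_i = 7.59*7.65^i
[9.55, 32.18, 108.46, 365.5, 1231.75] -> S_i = 9.55*3.37^i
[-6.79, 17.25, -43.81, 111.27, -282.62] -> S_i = -6.79*(-2.54)^i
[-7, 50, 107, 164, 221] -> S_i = -7 + 57*i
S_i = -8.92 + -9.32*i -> [-8.92, -18.24, -27.56, -36.88, -46.2]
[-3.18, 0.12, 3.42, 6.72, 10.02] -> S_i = -3.18 + 3.30*i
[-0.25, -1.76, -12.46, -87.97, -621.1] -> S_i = -0.25*7.06^i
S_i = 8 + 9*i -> [8, 17, 26, 35, 44]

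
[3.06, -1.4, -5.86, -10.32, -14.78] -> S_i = 3.06 + -4.46*i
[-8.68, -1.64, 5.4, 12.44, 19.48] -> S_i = -8.68 + 7.04*i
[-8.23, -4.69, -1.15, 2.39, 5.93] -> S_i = -8.23 + 3.54*i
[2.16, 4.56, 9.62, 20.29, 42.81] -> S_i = 2.16*2.11^i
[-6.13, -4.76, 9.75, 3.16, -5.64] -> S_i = Random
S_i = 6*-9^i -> [6, -54, 486, -4374, 39366]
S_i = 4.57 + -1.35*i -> [4.57, 3.22, 1.87, 0.52, -0.83]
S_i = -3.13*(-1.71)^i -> [-3.13, 5.35, -9.15, 15.65, -26.76]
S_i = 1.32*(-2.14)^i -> [1.32, -2.82, 6.05, -12.94, 27.68]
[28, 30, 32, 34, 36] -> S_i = 28 + 2*i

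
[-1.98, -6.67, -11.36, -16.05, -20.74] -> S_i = -1.98 + -4.69*i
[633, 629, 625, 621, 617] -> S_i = 633 + -4*i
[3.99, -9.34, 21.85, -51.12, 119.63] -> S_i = 3.99*(-2.34)^i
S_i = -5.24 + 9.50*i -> [-5.24, 4.26, 13.76, 23.26, 32.76]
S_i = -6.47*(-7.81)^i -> [-6.47, 50.53, -394.64, 3082.18, -24071.79]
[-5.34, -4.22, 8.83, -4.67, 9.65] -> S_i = Random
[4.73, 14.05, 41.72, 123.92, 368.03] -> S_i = 4.73*2.97^i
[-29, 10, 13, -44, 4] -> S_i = Random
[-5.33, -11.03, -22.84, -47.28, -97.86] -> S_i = -5.33*2.07^i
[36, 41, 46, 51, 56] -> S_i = 36 + 5*i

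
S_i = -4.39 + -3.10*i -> [-4.39, -7.49, -10.59, -13.69, -16.79]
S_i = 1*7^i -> [1, 7, 49, 343, 2401]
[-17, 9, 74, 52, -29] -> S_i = Random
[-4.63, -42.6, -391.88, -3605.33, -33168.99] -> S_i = -4.63*9.20^i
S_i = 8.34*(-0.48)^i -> [8.34, -4.0, 1.92, -0.92, 0.44]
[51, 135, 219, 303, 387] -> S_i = 51 + 84*i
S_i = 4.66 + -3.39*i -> [4.66, 1.27, -2.12, -5.51, -8.9]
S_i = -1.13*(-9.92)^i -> [-1.13, 11.21, -111.2, 1103.1, -10942.72]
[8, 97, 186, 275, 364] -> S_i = 8 + 89*i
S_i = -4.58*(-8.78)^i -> [-4.58, 40.21, -353.06, 3099.91, -27217.21]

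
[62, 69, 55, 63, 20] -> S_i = Random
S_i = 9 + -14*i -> [9, -5, -19, -33, -47]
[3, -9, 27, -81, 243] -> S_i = 3*-3^i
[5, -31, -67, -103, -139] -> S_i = 5 + -36*i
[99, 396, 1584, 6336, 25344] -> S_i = 99*4^i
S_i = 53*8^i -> [53, 424, 3392, 27136, 217088]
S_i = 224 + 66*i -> [224, 290, 356, 422, 488]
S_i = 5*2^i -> [5, 10, 20, 40, 80]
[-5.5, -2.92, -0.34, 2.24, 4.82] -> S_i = -5.50 + 2.58*i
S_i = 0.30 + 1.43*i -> [0.3, 1.73, 3.16, 4.59, 6.02]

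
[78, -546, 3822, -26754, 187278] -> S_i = 78*-7^i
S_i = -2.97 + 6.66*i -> [-2.97, 3.69, 10.35, 17.01, 23.67]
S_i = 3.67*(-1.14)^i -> [3.67, -4.18, 4.77, -5.44, 6.2]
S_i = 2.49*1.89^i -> [2.49, 4.71, 8.89, 16.81, 31.77]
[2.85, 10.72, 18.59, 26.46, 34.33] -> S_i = 2.85 + 7.87*i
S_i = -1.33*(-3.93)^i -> [-1.33, 5.23, -20.54, 80.73, -317.26]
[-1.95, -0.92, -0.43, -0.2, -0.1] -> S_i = -1.95*0.47^i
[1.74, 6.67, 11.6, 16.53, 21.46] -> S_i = 1.74 + 4.93*i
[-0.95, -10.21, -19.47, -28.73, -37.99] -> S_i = -0.95 + -9.26*i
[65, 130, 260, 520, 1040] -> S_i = 65*2^i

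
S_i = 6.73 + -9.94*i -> [6.73, -3.21, -13.15, -23.09, -33.03]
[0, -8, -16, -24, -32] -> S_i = 0 + -8*i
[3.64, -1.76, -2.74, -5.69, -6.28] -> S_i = Random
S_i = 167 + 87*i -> [167, 254, 341, 428, 515]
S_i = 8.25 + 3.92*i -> [8.25, 12.17, 16.09, 20.01, 23.93]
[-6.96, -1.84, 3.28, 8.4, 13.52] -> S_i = -6.96 + 5.12*i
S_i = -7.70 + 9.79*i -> [-7.7, 2.09, 11.88, 21.67, 31.46]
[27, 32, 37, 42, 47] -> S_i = 27 + 5*i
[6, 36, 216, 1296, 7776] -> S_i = 6*6^i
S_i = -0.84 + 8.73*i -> [-0.84, 7.89, 16.62, 25.35, 34.08]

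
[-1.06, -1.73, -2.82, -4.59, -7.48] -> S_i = -1.06*1.63^i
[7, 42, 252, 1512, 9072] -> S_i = 7*6^i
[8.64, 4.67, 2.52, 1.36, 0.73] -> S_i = 8.64*0.54^i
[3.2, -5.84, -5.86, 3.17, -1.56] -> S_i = Random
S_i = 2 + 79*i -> [2, 81, 160, 239, 318]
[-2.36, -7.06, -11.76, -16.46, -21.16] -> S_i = -2.36 + -4.70*i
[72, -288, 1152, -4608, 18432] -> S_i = 72*-4^i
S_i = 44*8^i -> [44, 352, 2816, 22528, 180224]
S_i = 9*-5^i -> [9, -45, 225, -1125, 5625]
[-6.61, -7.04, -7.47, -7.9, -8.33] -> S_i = -6.61 + -0.43*i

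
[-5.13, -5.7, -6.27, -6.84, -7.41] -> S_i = -5.13 + -0.57*i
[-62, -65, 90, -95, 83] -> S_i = Random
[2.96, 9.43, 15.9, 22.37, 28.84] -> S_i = 2.96 + 6.47*i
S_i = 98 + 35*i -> [98, 133, 168, 203, 238]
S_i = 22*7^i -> [22, 154, 1078, 7546, 52822]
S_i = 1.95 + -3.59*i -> [1.95, -1.64, -5.23, -8.82, -12.41]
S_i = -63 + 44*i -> [-63, -19, 25, 69, 113]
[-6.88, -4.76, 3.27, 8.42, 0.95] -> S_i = Random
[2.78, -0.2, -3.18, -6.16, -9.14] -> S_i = 2.78 + -2.98*i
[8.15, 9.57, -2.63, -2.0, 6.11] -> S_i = Random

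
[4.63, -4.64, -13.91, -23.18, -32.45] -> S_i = 4.63 + -9.27*i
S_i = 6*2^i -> [6, 12, 24, 48, 96]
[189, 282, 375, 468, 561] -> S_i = 189 + 93*i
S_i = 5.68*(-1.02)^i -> [5.68, -5.79, 5.91, -6.03, 6.15]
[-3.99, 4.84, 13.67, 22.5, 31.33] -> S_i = -3.99 + 8.83*i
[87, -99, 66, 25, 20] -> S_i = Random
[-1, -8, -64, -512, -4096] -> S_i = -1*8^i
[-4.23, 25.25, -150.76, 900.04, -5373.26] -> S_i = -4.23*(-5.97)^i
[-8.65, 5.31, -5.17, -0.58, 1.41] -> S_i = Random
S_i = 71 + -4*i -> [71, 67, 63, 59, 55]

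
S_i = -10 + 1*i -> [-10, -9, -8, -7, -6]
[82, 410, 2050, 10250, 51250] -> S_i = 82*5^i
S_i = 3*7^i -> [3, 21, 147, 1029, 7203]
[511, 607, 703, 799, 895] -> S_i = 511 + 96*i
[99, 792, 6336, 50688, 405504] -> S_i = 99*8^i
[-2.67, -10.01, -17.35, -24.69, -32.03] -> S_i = -2.67 + -7.34*i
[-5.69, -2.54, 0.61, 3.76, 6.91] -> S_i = -5.69 + 3.15*i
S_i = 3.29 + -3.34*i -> [3.29, -0.05, -3.39, -6.73, -10.07]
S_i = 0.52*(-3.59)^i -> [0.52, -1.87, 6.7, -24.06, 86.37]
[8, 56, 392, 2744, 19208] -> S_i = 8*7^i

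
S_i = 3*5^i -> [3, 15, 75, 375, 1875]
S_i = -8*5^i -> [-8, -40, -200, -1000, -5000]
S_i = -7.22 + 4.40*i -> [-7.22, -2.82, 1.58, 5.98, 10.38]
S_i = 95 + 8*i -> [95, 103, 111, 119, 127]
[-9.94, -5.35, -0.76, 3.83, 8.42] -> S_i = -9.94 + 4.59*i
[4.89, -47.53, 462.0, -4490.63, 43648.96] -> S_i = 4.89*(-9.72)^i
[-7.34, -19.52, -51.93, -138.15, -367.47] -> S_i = -7.34*2.66^i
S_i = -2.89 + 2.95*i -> [-2.89, 0.06, 3.01, 5.96, 8.91]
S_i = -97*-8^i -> [-97, 776, -6208, 49664, -397312]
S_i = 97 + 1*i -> [97, 98, 99, 100, 101]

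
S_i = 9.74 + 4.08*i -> [9.74, 13.82, 17.9, 21.98, 26.06]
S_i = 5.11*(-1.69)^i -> [5.11, -8.64, 14.59, -24.66, 41.68]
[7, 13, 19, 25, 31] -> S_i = 7 + 6*i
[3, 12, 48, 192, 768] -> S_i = 3*4^i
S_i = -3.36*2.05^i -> [-3.36, -6.89, -14.12, -28.95, -59.34]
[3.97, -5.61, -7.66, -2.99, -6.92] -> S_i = Random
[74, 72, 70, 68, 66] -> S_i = 74 + -2*i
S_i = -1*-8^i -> [-1, 8, -64, 512, -4096]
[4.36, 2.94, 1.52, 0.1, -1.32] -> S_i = 4.36 + -1.42*i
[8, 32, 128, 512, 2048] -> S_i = 8*4^i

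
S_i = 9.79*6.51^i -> [9.79, 63.73, 414.9, 2701.01, 17583.55]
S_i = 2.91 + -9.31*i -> [2.91, -6.4, -15.71, -25.02, -34.33]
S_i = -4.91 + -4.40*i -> [-4.91, -9.31, -13.71, -18.11, -22.51]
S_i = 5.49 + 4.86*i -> [5.49, 10.35, 15.21, 20.07, 24.93]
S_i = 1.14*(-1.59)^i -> [1.14, -1.81, 2.88, -4.58, 7.29]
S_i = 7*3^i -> [7, 21, 63, 189, 567]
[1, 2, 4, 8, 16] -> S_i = 1*2^i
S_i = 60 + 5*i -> [60, 65, 70, 75, 80]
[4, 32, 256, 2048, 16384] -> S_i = 4*8^i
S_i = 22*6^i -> [22, 132, 792, 4752, 28512]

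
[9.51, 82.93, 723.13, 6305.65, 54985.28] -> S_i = 9.51*8.72^i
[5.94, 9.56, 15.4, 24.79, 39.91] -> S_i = 5.94*1.61^i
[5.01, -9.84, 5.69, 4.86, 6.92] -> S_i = Random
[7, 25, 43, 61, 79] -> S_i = 7 + 18*i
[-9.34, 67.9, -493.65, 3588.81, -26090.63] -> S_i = -9.34*(-7.27)^i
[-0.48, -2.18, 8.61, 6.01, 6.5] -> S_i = Random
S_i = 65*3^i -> [65, 195, 585, 1755, 5265]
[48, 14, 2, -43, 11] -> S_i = Random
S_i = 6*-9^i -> [6, -54, 486, -4374, 39366]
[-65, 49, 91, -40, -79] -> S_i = Random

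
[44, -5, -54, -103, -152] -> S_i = 44 + -49*i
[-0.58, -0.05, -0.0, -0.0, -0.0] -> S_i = -0.58*0.09^i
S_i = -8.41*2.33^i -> [-8.41, -19.6, -45.66, -106.38, -247.87]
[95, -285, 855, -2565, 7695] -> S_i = 95*-3^i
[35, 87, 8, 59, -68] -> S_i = Random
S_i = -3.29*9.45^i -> [-3.29, -31.09, -293.81, -2776.46, -26237.54]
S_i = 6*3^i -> [6, 18, 54, 162, 486]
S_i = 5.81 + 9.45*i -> [5.81, 15.26, 24.71, 34.16, 43.61]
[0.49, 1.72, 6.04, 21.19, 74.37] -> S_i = 0.49*3.51^i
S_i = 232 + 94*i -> [232, 326, 420, 514, 608]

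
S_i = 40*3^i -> [40, 120, 360, 1080, 3240]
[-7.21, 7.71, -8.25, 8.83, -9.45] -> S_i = -7.21*(-1.07)^i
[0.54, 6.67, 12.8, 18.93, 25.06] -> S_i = 0.54 + 6.13*i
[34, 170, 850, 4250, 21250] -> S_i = 34*5^i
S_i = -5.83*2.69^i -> [-5.83, -15.68, -42.19, -113.48, -305.27]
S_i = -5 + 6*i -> [-5, 1, 7, 13, 19]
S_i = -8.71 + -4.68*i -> [-8.71, -13.39, -18.07, -22.75, -27.43]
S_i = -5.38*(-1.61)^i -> [-5.38, 8.66, -13.95, 22.45, -36.15]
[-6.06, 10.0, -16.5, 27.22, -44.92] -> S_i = -6.06*(-1.65)^i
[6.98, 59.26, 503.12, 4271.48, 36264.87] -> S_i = 6.98*8.49^i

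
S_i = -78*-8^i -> [-78, 624, -4992, 39936, -319488]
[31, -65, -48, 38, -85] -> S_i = Random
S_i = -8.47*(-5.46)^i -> [-8.47, 46.25, -252.5, 1378.67, -7527.56]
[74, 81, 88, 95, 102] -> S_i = 74 + 7*i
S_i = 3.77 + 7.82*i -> [3.77, 11.59, 19.41, 27.23, 35.05]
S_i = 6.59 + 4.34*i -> [6.59, 10.93, 15.27, 19.61, 23.95]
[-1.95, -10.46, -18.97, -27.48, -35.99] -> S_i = -1.95 + -8.51*i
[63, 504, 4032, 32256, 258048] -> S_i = 63*8^i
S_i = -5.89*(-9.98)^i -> [-5.89, 58.78, -586.65, 5854.73, -58430.21]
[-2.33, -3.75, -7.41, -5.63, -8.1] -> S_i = Random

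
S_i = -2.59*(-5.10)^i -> [-2.59, 13.21, -67.37, 343.57, -1752.19]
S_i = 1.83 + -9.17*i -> [1.83, -7.34, -16.51, -25.68, -34.85]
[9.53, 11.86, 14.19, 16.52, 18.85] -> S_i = 9.53 + 2.33*i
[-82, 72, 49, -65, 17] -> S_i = Random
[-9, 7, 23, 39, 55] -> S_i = -9 + 16*i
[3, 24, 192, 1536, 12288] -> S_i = 3*8^i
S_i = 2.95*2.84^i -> [2.95, 8.38, 23.79, 67.57, 191.91]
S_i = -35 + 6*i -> [-35, -29, -23, -17, -11]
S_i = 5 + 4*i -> [5, 9, 13, 17, 21]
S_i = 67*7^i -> [67, 469, 3283, 22981, 160867]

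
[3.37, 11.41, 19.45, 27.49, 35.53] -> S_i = 3.37 + 8.04*i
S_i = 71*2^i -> [71, 142, 284, 568, 1136]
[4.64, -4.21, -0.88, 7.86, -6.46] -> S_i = Random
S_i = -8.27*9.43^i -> [-8.27, -77.99, -735.41, -6934.91, -65396.16]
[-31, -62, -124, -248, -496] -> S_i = -31*2^i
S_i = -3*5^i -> [-3, -15, -75, -375, -1875]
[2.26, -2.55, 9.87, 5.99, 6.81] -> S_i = Random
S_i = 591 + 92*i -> [591, 683, 775, 867, 959]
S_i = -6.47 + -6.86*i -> [-6.47, -13.33, -20.19, -27.05, -33.91]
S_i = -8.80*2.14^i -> [-8.8, -18.83, -40.3, -86.24, -184.56]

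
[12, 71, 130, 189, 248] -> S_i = 12 + 59*i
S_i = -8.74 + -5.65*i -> [-8.74, -14.39, -20.04, -25.69, -31.34]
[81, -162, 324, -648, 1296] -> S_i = 81*-2^i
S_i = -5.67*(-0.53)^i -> [-5.67, 3.01, -1.59, 0.84, -0.45]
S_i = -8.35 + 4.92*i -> [-8.35, -3.43, 1.49, 6.41, 11.33]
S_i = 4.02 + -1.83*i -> [4.02, 2.19, 0.36, -1.47, -3.3]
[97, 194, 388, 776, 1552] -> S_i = 97*2^i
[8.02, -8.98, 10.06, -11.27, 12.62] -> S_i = 8.02*(-1.12)^i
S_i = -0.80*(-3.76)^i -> [-0.8, 3.01, -11.31, 42.53, -159.9]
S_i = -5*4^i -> [-5, -20, -80, -320, -1280]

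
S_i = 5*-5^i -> [5, -25, 125, -625, 3125]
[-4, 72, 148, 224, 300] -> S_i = -4 + 76*i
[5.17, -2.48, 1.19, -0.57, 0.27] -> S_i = 5.17*(-0.48)^i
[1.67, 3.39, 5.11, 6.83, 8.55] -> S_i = 1.67 + 1.72*i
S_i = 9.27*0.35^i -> [9.27, 3.24, 1.14, 0.4, 0.14]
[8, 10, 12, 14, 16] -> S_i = 8 + 2*i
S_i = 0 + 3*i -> [0, 3, 6, 9, 12]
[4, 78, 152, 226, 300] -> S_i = 4 + 74*i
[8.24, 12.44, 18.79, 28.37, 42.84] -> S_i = 8.24*1.51^i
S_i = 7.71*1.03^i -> [7.71, 7.94, 8.18, 8.42, 8.68]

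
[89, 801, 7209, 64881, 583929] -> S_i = 89*9^i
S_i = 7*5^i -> [7, 35, 175, 875, 4375]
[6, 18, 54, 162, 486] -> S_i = 6*3^i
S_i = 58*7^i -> [58, 406, 2842, 19894, 139258]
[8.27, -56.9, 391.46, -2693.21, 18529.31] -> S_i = 8.27*(-6.88)^i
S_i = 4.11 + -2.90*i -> [4.11, 1.21, -1.69, -4.59, -7.49]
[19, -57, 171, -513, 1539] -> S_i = 19*-3^i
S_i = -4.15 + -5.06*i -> [-4.15, -9.21, -14.27, -19.33, -24.39]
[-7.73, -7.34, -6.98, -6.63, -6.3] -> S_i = -7.73*0.95^i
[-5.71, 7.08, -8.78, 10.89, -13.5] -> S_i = -5.71*(-1.24)^i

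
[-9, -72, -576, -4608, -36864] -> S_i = -9*8^i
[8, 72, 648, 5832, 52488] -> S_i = 8*9^i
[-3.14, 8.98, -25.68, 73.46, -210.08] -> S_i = -3.14*(-2.86)^i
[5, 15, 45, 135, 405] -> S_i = 5*3^i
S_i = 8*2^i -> [8, 16, 32, 64, 128]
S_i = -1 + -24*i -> [-1, -25, -49, -73, -97]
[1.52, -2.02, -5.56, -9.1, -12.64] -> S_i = 1.52 + -3.54*i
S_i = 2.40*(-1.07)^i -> [2.4, -2.57, 2.75, -2.94, 3.15]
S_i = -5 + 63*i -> [-5, 58, 121, 184, 247]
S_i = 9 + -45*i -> [9, -36, -81, -126, -171]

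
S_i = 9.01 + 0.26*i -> [9.01, 9.27, 9.53, 9.79, 10.05]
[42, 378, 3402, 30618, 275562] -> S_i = 42*9^i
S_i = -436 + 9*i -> [-436, -427, -418, -409, -400]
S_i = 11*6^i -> [11, 66, 396, 2376, 14256]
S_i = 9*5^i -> [9, 45, 225, 1125, 5625]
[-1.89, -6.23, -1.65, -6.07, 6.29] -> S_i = Random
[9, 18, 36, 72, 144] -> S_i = 9*2^i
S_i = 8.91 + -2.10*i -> [8.91, 6.81, 4.71, 2.61, 0.51]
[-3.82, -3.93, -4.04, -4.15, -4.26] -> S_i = -3.82 + -0.11*i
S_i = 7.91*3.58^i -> [7.91, 28.32, 101.38, 362.93, 1299.3]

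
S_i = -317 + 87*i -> [-317, -230, -143, -56, 31]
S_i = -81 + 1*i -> [-81, -80, -79, -78, -77]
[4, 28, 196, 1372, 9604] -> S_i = 4*7^i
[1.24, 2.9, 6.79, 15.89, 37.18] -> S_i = 1.24*2.34^i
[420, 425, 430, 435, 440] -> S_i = 420 + 5*i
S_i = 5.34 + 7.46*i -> [5.34, 12.8, 20.26, 27.72, 35.18]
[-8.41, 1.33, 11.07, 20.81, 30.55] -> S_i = -8.41 + 9.74*i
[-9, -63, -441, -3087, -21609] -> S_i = -9*7^i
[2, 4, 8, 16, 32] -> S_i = 2*2^i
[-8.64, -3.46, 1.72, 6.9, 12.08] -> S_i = -8.64 + 5.18*i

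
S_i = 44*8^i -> [44, 352, 2816, 22528, 180224]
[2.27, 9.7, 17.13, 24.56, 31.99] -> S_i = 2.27 + 7.43*i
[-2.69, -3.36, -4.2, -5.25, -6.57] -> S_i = -2.69*1.25^i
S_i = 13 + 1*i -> [13, 14, 15, 16, 17]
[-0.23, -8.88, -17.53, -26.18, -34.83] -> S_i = -0.23 + -8.65*i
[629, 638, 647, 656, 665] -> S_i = 629 + 9*i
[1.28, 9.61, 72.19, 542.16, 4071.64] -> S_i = 1.28*7.51^i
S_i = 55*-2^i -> [55, -110, 220, -440, 880]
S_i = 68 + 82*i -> [68, 150, 232, 314, 396]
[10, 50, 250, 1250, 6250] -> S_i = 10*5^i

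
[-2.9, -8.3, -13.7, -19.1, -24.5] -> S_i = -2.90 + -5.40*i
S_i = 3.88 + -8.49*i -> [3.88, -4.61, -13.1, -21.59, -30.08]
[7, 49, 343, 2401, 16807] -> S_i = 7*7^i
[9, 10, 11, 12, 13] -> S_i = 9 + 1*i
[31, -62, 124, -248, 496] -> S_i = 31*-2^i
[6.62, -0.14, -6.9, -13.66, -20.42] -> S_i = 6.62 + -6.76*i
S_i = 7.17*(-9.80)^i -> [7.17, -70.27, 688.61, -6748.35, 66133.8]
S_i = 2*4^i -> [2, 8, 32, 128, 512]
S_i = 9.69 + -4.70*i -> [9.69, 4.99, 0.29, -4.41, -9.11]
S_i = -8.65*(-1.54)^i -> [-8.65, 13.32, -20.51, 31.59, -48.65]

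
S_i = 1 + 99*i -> [1, 100, 199, 298, 397]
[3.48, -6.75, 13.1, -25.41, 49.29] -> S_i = 3.48*(-1.94)^i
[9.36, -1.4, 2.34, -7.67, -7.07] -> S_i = Random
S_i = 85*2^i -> [85, 170, 340, 680, 1360]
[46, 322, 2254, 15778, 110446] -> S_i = 46*7^i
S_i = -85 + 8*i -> [-85, -77, -69, -61, -53]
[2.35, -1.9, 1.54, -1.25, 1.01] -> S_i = 2.35*(-0.81)^i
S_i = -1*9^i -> [-1, -9, -81, -729, -6561]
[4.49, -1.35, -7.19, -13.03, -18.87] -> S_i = 4.49 + -5.84*i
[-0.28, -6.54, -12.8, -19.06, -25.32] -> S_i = -0.28 + -6.26*i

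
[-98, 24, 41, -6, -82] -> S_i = Random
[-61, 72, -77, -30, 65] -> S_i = Random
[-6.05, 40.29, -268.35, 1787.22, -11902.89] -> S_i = -6.05*(-6.66)^i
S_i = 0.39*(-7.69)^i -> [0.39, -3.0, 23.06, -177.36, 1363.86]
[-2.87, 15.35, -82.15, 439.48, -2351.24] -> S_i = -2.87*(-5.35)^i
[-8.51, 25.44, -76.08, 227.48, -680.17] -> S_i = -8.51*(-2.99)^i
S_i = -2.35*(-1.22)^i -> [-2.35, 2.87, -3.5, 4.27, -5.21]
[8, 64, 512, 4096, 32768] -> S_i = 8*8^i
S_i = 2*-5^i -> [2, -10, 50, -250, 1250]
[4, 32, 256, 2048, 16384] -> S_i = 4*8^i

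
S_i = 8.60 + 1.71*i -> [8.6, 10.31, 12.02, 13.73, 15.44]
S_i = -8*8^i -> [-8, -64, -512, -4096, -32768]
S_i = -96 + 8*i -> [-96, -88, -80, -72, -64]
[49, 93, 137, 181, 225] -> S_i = 49 + 44*i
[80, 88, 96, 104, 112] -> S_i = 80 + 8*i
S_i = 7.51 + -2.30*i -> [7.51, 5.21, 2.91, 0.61, -1.69]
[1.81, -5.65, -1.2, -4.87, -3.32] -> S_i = Random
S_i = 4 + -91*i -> [4, -87, -178, -269, -360]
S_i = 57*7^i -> [57, 399, 2793, 19551, 136857]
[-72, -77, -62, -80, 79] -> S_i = Random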